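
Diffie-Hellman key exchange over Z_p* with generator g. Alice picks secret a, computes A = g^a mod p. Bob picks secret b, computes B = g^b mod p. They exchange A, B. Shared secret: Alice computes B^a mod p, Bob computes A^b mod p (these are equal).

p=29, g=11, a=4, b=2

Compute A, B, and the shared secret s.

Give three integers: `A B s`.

A = 11^4 mod 29  (bits of 4 = 100)
  bit 0 = 1: r = r^2 * 11 mod 29 = 1^2 * 11 = 1*11 = 11
  bit 1 = 0: r = r^2 mod 29 = 11^2 = 5
  bit 2 = 0: r = r^2 mod 29 = 5^2 = 25
  -> A = 25
B = 11^2 mod 29  (bits of 2 = 10)
  bit 0 = 1: r = r^2 * 11 mod 29 = 1^2 * 11 = 1*11 = 11
  bit 1 = 0: r = r^2 mod 29 = 11^2 = 5
  -> B = 5
s = B^a = 5^4 mod 29  (bits of 4 = 100)
  bit 0 = 1: r = r^2 * 5 mod 29 = 1^2 * 5 = 1*5 = 5
  bit 1 = 0: r = r^2 mod 29 = 5^2 = 25
  bit 2 = 0: r = r^2 mod 29 = 25^2 = 16
  -> s = B^a = 16

Answer: 25 5 16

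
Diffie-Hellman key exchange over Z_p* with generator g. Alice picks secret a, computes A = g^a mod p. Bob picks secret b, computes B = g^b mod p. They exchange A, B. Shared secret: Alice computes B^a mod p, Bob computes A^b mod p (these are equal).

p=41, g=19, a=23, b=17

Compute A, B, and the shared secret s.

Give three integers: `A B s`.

A = 19^23 mod 41  (bits of 23 = 10111)
  bit 0 = 1: r = r^2 * 19 mod 41 = 1^2 * 19 = 1*19 = 19
  bit 1 = 0: r = r^2 mod 41 = 19^2 = 33
  bit 2 = 1: r = r^2 * 19 mod 41 = 33^2 * 19 = 23*19 = 27
  bit 3 = 1: r = r^2 * 19 mod 41 = 27^2 * 19 = 32*19 = 34
  bit 4 = 1: r = r^2 * 19 mod 41 = 34^2 * 19 = 8*19 = 29
  -> A = 29
B = 19^17 mod 41  (bits of 17 = 10001)
  bit 0 = 1: r = r^2 * 19 mod 41 = 1^2 * 19 = 1*19 = 19
  bit 1 = 0: r = r^2 mod 41 = 19^2 = 33
  bit 2 = 0: r = r^2 mod 41 = 33^2 = 23
  bit 3 = 0: r = r^2 mod 41 = 23^2 = 37
  bit 4 = 1: r = r^2 * 19 mod 41 = 37^2 * 19 = 16*19 = 17
  -> B = 17
s = B^a = 17^23 mod 41  (bits of 23 = 10111)
  bit 0 = 1: r = r^2 * 17 mod 41 = 1^2 * 17 = 1*17 = 17
  bit 1 = 0: r = r^2 mod 41 = 17^2 = 2
  bit 2 = 1: r = r^2 * 17 mod 41 = 2^2 * 17 = 4*17 = 27
  bit 3 = 1: r = r^2 * 17 mod 41 = 27^2 * 17 = 32*17 = 11
  bit 4 = 1: r = r^2 * 17 mod 41 = 11^2 * 17 = 39*17 = 7
  -> s = B^a = 7

Answer: 29 17 7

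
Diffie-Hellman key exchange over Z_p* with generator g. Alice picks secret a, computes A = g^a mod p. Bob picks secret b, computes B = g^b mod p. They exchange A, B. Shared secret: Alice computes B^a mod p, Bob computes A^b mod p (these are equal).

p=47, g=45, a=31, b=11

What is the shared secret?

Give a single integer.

Answer: 44

Derivation:
A = 45^31 mod 47  (bits of 31 = 11111)
  bit 0 = 1: r = r^2 * 45 mod 47 = 1^2 * 45 = 1*45 = 45
  bit 1 = 1: r = r^2 * 45 mod 47 = 45^2 * 45 = 4*45 = 39
  bit 2 = 1: r = r^2 * 45 mod 47 = 39^2 * 45 = 17*45 = 13
  bit 3 = 1: r = r^2 * 45 mod 47 = 13^2 * 45 = 28*45 = 38
  bit 4 = 1: r = r^2 * 45 mod 47 = 38^2 * 45 = 34*45 = 26
  -> A = 26
B = 45^11 mod 47  (bits of 11 = 1011)
  bit 0 = 1: r = r^2 * 45 mod 47 = 1^2 * 45 = 1*45 = 45
  bit 1 = 0: r = r^2 mod 47 = 45^2 = 4
  bit 2 = 1: r = r^2 * 45 mod 47 = 4^2 * 45 = 16*45 = 15
  bit 3 = 1: r = r^2 * 45 mod 47 = 15^2 * 45 = 37*45 = 20
  -> B = 20
s = B^a = 20^31 mod 47  (bits of 31 = 11111)
  bit 0 = 1: r = r^2 * 20 mod 47 = 1^2 * 20 = 1*20 = 20
  bit 1 = 1: r = r^2 * 20 mod 47 = 20^2 * 20 = 24*20 = 10
  bit 2 = 1: r = r^2 * 20 mod 47 = 10^2 * 20 = 6*20 = 26
  bit 3 = 1: r = r^2 * 20 mod 47 = 26^2 * 20 = 18*20 = 31
  bit 4 = 1: r = r^2 * 20 mod 47 = 31^2 * 20 = 21*20 = 44
  -> s = B^a = 44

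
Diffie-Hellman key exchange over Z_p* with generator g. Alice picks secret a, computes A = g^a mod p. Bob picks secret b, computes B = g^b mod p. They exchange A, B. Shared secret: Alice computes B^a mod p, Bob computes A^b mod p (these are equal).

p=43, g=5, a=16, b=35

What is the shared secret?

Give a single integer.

A = 5^16 mod 43  (bits of 16 = 10000)
  bit 0 = 1: r = r^2 * 5 mod 43 = 1^2 * 5 = 1*5 = 5
  bit 1 = 0: r = r^2 mod 43 = 5^2 = 25
  bit 2 = 0: r = r^2 mod 43 = 25^2 = 23
  bit 3 = 0: r = r^2 mod 43 = 23^2 = 13
  bit 4 = 0: r = r^2 mod 43 = 13^2 = 40
  -> A = 40
B = 5^35 mod 43  (bits of 35 = 100011)
  bit 0 = 1: r = r^2 * 5 mod 43 = 1^2 * 5 = 1*5 = 5
  bit 1 = 0: r = r^2 mod 43 = 5^2 = 25
  bit 2 = 0: r = r^2 mod 43 = 25^2 = 23
  bit 3 = 0: r = r^2 mod 43 = 23^2 = 13
  bit 4 = 1: r = r^2 * 5 mod 43 = 13^2 * 5 = 40*5 = 28
  bit 5 = 1: r = r^2 * 5 mod 43 = 28^2 * 5 = 10*5 = 7
  -> B = 7
s = B^a = 7^16 mod 43  (bits of 16 = 10000)
  bit 0 = 1: r = r^2 * 7 mod 43 = 1^2 * 7 = 1*7 = 7
  bit 1 = 0: r = r^2 mod 43 = 7^2 = 6
  bit 2 = 0: r = r^2 mod 43 = 6^2 = 36
  bit 3 = 0: r = r^2 mod 43 = 36^2 = 6
  bit 4 = 0: r = r^2 mod 43 = 6^2 = 36
  -> s = B^a = 36

Answer: 36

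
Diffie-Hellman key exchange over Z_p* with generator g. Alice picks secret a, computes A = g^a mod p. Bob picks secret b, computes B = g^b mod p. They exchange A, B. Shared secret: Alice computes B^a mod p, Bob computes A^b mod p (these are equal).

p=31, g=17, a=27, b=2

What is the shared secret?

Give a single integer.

Answer: 4

Derivation:
A = 17^27 mod 31  (bits of 27 = 11011)
  bit 0 = 1: r = r^2 * 17 mod 31 = 1^2 * 17 = 1*17 = 17
  bit 1 = 1: r = r^2 * 17 mod 31 = 17^2 * 17 = 10*17 = 15
  bit 2 = 0: r = r^2 mod 31 = 15^2 = 8
  bit 3 = 1: r = r^2 * 17 mod 31 = 8^2 * 17 = 2*17 = 3
  bit 4 = 1: r = r^2 * 17 mod 31 = 3^2 * 17 = 9*17 = 29
  -> A = 29
B = 17^2 mod 31  (bits of 2 = 10)
  bit 0 = 1: r = r^2 * 17 mod 31 = 1^2 * 17 = 1*17 = 17
  bit 1 = 0: r = r^2 mod 31 = 17^2 = 10
  -> B = 10
s = B^a = 10^27 mod 31  (bits of 27 = 11011)
  bit 0 = 1: r = r^2 * 10 mod 31 = 1^2 * 10 = 1*10 = 10
  bit 1 = 1: r = r^2 * 10 mod 31 = 10^2 * 10 = 7*10 = 8
  bit 2 = 0: r = r^2 mod 31 = 8^2 = 2
  bit 3 = 1: r = r^2 * 10 mod 31 = 2^2 * 10 = 4*10 = 9
  bit 4 = 1: r = r^2 * 10 mod 31 = 9^2 * 10 = 19*10 = 4
  -> s = B^a = 4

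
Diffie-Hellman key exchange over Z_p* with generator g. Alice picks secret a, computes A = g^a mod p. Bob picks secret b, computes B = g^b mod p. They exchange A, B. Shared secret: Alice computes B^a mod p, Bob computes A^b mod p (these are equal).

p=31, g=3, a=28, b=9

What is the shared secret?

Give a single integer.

Answer: 8

Derivation:
A = 3^28 mod 31  (bits of 28 = 11100)
  bit 0 = 1: r = r^2 * 3 mod 31 = 1^2 * 3 = 1*3 = 3
  bit 1 = 1: r = r^2 * 3 mod 31 = 3^2 * 3 = 9*3 = 27
  bit 2 = 1: r = r^2 * 3 mod 31 = 27^2 * 3 = 16*3 = 17
  bit 3 = 0: r = r^2 mod 31 = 17^2 = 10
  bit 4 = 0: r = r^2 mod 31 = 10^2 = 7
  -> A = 7
B = 3^9 mod 31  (bits of 9 = 1001)
  bit 0 = 1: r = r^2 * 3 mod 31 = 1^2 * 3 = 1*3 = 3
  bit 1 = 0: r = r^2 mod 31 = 3^2 = 9
  bit 2 = 0: r = r^2 mod 31 = 9^2 = 19
  bit 3 = 1: r = r^2 * 3 mod 31 = 19^2 * 3 = 20*3 = 29
  -> B = 29
s = B^a = 29^28 mod 31  (bits of 28 = 11100)
  bit 0 = 1: r = r^2 * 29 mod 31 = 1^2 * 29 = 1*29 = 29
  bit 1 = 1: r = r^2 * 29 mod 31 = 29^2 * 29 = 4*29 = 23
  bit 2 = 1: r = r^2 * 29 mod 31 = 23^2 * 29 = 2*29 = 27
  bit 3 = 0: r = r^2 mod 31 = 27^2 = 16
  bit 4 = 0: r = r^2 mod 31 = 16^2 = 8
  -> s = B^a = 8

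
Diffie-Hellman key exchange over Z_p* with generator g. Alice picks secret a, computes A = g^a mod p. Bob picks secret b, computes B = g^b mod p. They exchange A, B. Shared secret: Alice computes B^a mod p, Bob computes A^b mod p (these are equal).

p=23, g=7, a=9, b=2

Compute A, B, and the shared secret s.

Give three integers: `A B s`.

A = 7^9 mod 23  (bits of 9 = 1001)
  bit 0 = 1: r = r^2 * 7 mod 23 = 1^2 * 7 = 1*7 = 7
  bit 1 = 0: r = r^2 mod 23 = 7^2 = 3
  bit 2 = 0: r = r^2 mod 23 = 3^2 = 9
  bit 3 = 1: r = r^2 * 7 mod 23 = 9^2 * 7 = 12*7 = 15
  -> A = 15
B = 7^2 mod 23  (bits of 2 = 10)
  bit 0 = 1: r = r^2 * 7 mod 23 = 1^2 * 7 = 1*7 = 7
  bit 1 = 0: r = r^2 mod 23 = 7^2 = 3
  -> B = 3
s = B^a = 3^9 mod 23  (bits of 9 = 1001)
  bit 0 = 1: r = r^2 * 3 mod 23 = 1^2 * 3 = 1*3 = 3
  bit 1 = 0: r = r^2 mod 23 = 3^2 = 9
  bit 2 = 0: r = r^2 mod 23 = 9^2 = 12
  bit 3 = 1: r = r^2 * 3 mod 23 = 12^2 * 3 = 6*3 = 18
  -> s = B^a = 18

Answer: 15 3 18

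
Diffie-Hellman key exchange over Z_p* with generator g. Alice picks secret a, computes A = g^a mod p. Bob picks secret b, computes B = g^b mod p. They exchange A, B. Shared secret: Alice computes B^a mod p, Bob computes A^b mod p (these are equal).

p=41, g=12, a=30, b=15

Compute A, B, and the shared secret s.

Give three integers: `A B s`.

Answer: 32 27 9

Derivation:
A = 12^30 mod 41  (bits of 30 = 11110)
  bit 0 = 1: r = r^2 * 12 mod 41 = 1^2 * 12 = 1*12 = 12
  bit 1 = 1: r = r^2 * 12 mod 41 = 12^2 * 12 = 21*12 = 6
  bit 2 = 1: r = r^2 * 12 mod 41 = 6^2 * 12 = 36*12 = 22
  bit 3 = 1: r = r^2 * 12 mod 41 = 22^2 * 12 = 33*12 = 27
  bit 4 = 0: r = r^2 mod 41 = 27^2 = 32
  -> A = 32
B = 12^15 mod 41  (bits of 15 = 1111)
  bit 0 = 1: r = r^2 * 12 mod 41 = 1^2 * 12 = 1*12 = 12
  bit 1 = 1: r = r^2 * 12 mod 41 = 12^2 * 12 = 21*12 = 6
  bit 2 = 1: r = r^2 * 12 mod 41 = 6^2 * 12 = 36*12 = 22
  bit 3 = 1: r = r^2 * 12 mod 41 = 22^2 * 12 = 33*12 = 27
  -> B = 27
s = B^a = 27^30 mod 41  (bits of 30 = 11110)
  bit 0 = 1: r = r^2 * 27 mod 41 = 1^2 * 27 = 1*27 = 27
  bit 1 = 1: r = r^2 * 27 mod 41 = 27^2 * 27 = 32*27 = 3
  bit 2 = 1: r = r^2 * 27 mod 41 = 3^2 * 27 = 9*27 = 38
  bit 3 = 1: r = r^2 * 27 mod 41 = 38^2 * 27 = 9*27 = 38
  bit 4 = 0: r = r^2 mod 41 = 38^2 = 9
  -> s = B^a = 9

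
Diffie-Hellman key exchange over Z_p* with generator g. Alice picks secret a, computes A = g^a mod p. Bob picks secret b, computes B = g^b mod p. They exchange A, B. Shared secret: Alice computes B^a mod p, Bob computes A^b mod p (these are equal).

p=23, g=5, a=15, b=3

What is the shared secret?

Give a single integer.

Answer: 5

Derivation:
A = 5^15 mod 23  (bits of 15 = 1111)
  bit 0 = 1: r = r^2 * 5 mod 23 = 1^2 * 5 = 1*5 = 5
  bit 1 = 1: r = r^2 * 5 mod 23 = 5^2 * 5 = 2*5 = 10
  bit 2 = 1: r = r^2 * 5 mod 23 = 10^2 * 5 = 8*5 = 17
  bit 3 = 1: r = r^2 * 5 mod 23 = 17^2 * 5 = 13*5 = 19
  -> A = 19
B = 5^3 mod 23  (bits of 3 = 11)
  bit 0 = 1: r = r^2 * 5 mod 23 = 1^2 * 5 = 1*5 = 5
  bit 1 = 1: r = r^2 * 5 mod 23 = 5^2 * 5 = 2*5 = 10
  -> B = 10
s = B^a = 10^15 mod 23  (bits of 15 = 1111)
  bit 0 = 1: r = r^2 * 10 mod 23 = 1^2 * 10 = 1*10 = 10
  bit 1 = 1: r = r^2 * 10 mod 23 = 10^2 * 10 = 8*10 = 11
  bit 2 = 1: r = r^2 * 10 mod 23 = 11^2 * 10 = 6*10 = 14
  bit 3 = 1: r = r^2 * 10 mod 23 = 14^2 * 10 = 12*10 = 5
  -> s = B^a = 5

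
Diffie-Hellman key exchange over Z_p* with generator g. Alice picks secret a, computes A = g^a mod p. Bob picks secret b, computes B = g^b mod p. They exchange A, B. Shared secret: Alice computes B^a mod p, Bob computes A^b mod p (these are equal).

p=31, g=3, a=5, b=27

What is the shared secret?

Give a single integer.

Answer: 30

Derivation:
A = 3^5 mod 31  (bits of 5 = 101)
  bit 0 = 1: r = r^2 * 3 mod 31 = 1^2 * 3 = 1*3 = 3
  bit 1 = 0: r = r^2 mod 31 = 3^2 = 9
  bit 2 = 1: r = r^2 * 3 mod 31 = 9^2 * 3 = 19*3 = 26
  -> A = 26
B = 3^27 mod 31  (bits of 27 = 11011)
  bit 0 = 1: r = r^2 * 3 mod 31 = 1^2 * 3 = 1*3 = 3
  bit 1 = 1: r = r^2 * 3 mod 31 = 3^2 * 3 = 9*3 = 27
  bit 2 = 0: r = r^2 mod 31 = 27^2 = 16
  bit 3 = 1: r = r^2 * 3 mod 31 = 16^2 * 3 = 8*3 = 24
  bit 4 = 1: r = r^2 * 3 mod 31 = 24^2 * 3 = 18*3 = 23
  -> B = 23
s = B^a = 23^5 mod 31  (bits of 5 = 101)
  bit 0 = 1: r = r^2 * 23 mod 31 = 1^2 * 23 = 1*23 = 23
  bit 1 = 0: r = r^2 mod 31 = 23^2 = 2
  bit 2 = 1: r = r^2 * 23 mod 31 = 2^2 * 23 = 4*23 = 30
  -> s = B^a = 30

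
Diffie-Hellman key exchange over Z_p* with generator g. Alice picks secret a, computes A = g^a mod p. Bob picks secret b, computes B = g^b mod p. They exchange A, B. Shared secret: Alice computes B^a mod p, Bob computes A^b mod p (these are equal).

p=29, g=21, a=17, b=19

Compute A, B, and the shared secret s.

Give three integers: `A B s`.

A = 21^17 mod 29  (bits of 17 = 10001)
  bit 0 = 1: r = r^2 * 21 mod 29 = 1^2 * 21 = 1*21 = 21
  bit 1 = 0: r = r^2 mod 29 = 21^2 = 6
  bit 2 = 0: r = r^2 mod 29 = 6^2 = 7
  bit 3 = 0: r = r^2 mod 29 = 7^2 = 20
  bit 4 = 1: r = r^2 * 21 mod 29 = 20^2 * 21 = 23*21 = 19
  -> A = 19
B = 21^19 mod 29  (bits of 19 = 10011)
  bit 0 = 1: r = r^2 * 21 mod 29 = 1^2 * 21 = 1*21 = 21
  bit 1 = 0: r = r^2 mod 29 = 21^2 = 6
  bit 2 = 0: r = r^2 mod 29 = 6^2 = 7
  bit 3 = 1: r = r^2 * 21 mod 29 = 7^2 * 21 = 20*21 = 14
  bit 4 = 1: r = r^2 * 21 mod 29 = 14^2 * 21 = 22*21 = 27
  -> B = 27
s = B^a = 27^17 mod 29  (bits of 17 = 10001)
  bit 0 = 1: r = r^2 * 27 mod 29 = 1^2 * 27 = 1*27 = 27
  bit 1 = 0: r = r^2 mod 29 = 27^2 = 4
  bit 2 = 0: r = r^2 mod 29 = 4^2 = 16
  bit 3 = 0: r = r^2 mod 29 = 16^2 = 24
  bit 4 = 1: r = r^2 * 27 mod 29 = 24^2 * 27 = 25*27 = 8
  -> s = B^a = 8

Answer: 19 27 8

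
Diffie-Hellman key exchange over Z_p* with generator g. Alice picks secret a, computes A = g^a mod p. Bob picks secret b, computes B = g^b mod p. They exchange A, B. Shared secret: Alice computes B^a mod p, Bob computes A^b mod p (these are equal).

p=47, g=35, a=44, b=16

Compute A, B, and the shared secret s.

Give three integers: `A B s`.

A = 35^44 mod 47  (bits of 44 = 101100)
  bit 0 = 1: r = r^2 * 35 mod 47 = 1^2 * 35 = 1*35 = 35
  bit 1 = 0: r = r^2 mod 47 = 35^2 = 3
  bit 2 = 1: r = r^2 * 35 mod 47 = 3^2 * 35 = 9*35 = 33
  bit 3 = 1: r = r^2 * 35 mod 47 = 33^2 * 35 = 8*35 = 45
  bit 4 = 0: r = r^2 mod 47 = 45^2 = 4
  bit 5 = 0: r = r^2 mod 47 = 4^2 = 16
  -> A = 16
B = 35^16 mod 47  (bits of 16 = 10000)
  bit 0 = 1: r = r^2 * 35 mod 47 = 1^2 * 35 = 1*35 = 35
  bit 1 = 0: r = r^2 mod 47 = 35^2 = 3
  bit 2 = 0: r = r^2 mod 47 = 3^2 = 9
  bit 3 = 0: r = r^2 mod 47 = 9^2 = 34
  bit 4 = 0: r = r^2 mod 47 = 34^2 = 28
  -> B = 28
s = B^a = 28^44 mod 47  (bits of 44 = 101100)
  bit 0 = 1: r = r^2 * 28 mod 47 = 1^2 * 28 = 1*28 = 28
  bit 1 = 0: r = r^2 mod 47 = 28^2 = 32
  bit 2 = 1: r = r^2 * 28 mod 47 = 32^2 * 28 = 37*28 = 2
  bit 3 = 1: r = r^2 * 28 mod 47 = 2^2 * 28 = 4*28 = 18
  bit 4 = 0: r = r^2 mod 47 = 18^2 = 42
  bit 5 = 0: r = r^2 mod 47 = 42^2 = 25
  -> s = B^a = 25

Answer: 16 28 25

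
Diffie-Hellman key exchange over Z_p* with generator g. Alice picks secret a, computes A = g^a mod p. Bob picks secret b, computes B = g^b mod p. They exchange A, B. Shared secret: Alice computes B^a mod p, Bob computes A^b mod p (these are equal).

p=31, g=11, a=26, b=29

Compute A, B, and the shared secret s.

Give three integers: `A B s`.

Answer: 7 17 9

Derivation:
A = 11^26 mod 31  (bits of 26 = 11010)
  bit 0 = 1: r = r^2 * 11 mod 31 = 1^2 * 11 = 1*11 = 11
  bit 1 = 1: r = r^2 * 11 mod 31 = 11^2 * 11 = 28*11 = 29
  bit 2 = 0: r = r^2 mod 31 = 29^2 = 4
  bit 3 = 1: r = r^2 * 11 mod 31 = 4^2 * 11 = 16*11 = 21
  bit 4 = 0: r = r^2 mod 31 = 21^2 = 7
  -> A = 7
B = 11^29 mod 31  (bits of 29 = 11101)
  bit 0 = 1: r = r^2 * 11 mod 31 = 1^2 * 11 = 1*11 = 11
  bit 1 = 1: r = r^2 * 11 mod 31 = 11^2 * 11 = 28*11 = 29
  bit 2 = 1: r = r^2 * 11 mod 31 = 29^2 * 11 = 4*11 = 13
  bit 3 = 0: r = r^2 mod 31 = 13^2 = 14
  bit 4 = 1: r = r^2 * 11 mod 31 = 14^2 * 11 = 10*11 = 17
  -> B = 17
s = B^a = 17^26 mod 31  (bits of 26 = 11010)
  bit 0 = 1: r = r^2 * 17 mod 31 = 1^2 * 17 = 1*17 = 17
  bit 1 = 1: r = r^2 * 17 mod 31 = 17^2 * 17 = 10*17 = 15
  bit 2 = 0: r = r^2 mod 31 = 15^2 = 8
  bit 3 = 1: r = r^2 * 17 mod 31 = 8^2 * 17 = 2*17 = 3
  bit 4 = 0: r = r^2 mod 31 = 3^2 = 9
  -> s = B^a = 9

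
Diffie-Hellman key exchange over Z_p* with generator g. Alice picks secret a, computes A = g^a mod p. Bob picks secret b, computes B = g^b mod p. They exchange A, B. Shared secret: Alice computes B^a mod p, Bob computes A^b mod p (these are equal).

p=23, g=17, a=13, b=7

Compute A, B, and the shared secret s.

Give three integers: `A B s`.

A = 17^13 mod 23  (bits of 13 = 1101)
  bit 0 = 1: r = r^2 * 17 mod 23 = 1^2 * 17 = 1*17 = 17
  bit 1 = 1: r = r^2 * 17 mod 23 = 17^2 * 17 = 13*17 = 14
  bit 2 = 0: r = r^2 mod 23 = 14^2 = 12
  bit 3 = 1: r = r^2 * 17 mod 23 = 12^2 * 17 = 6*17 = 10
  -> A = 10
B = 17^7 mod 23  (bits of 7 = 111)
  bit 0 = 1: r = r^2 * 17 mod 23 = 1^2 * 17 = 1*17 = 17
  bit 1 = 1: r = r^2 * 17 mod 23 = 17^2 * 17 = 13*17 = 14
  bit 2 = 1: r = r^2 * 17 mod 23 = 14^2 * 17 = 12*17 = 20
  -> B = 20
s = B^a = 20^13 mod 23  (bits of 13 = 1101)
  bit 0 = 1: r = r^2 * 20 mod 23 = 1^2 * 20 = 1*20 = 20
  bit 1 = 1: r = r^2 * 20 mod 23 = 20^2 * 20 = 9*20 = 19
  bit 2 = 0: r = r^2 mod 23 = 19^2 = 16
  bit 3 = 1: r = r^2 * 20 mod 23 = 16^2 * 20 = 3*20 = 14
  -> s = B^a = 14

Answer: 10 20 14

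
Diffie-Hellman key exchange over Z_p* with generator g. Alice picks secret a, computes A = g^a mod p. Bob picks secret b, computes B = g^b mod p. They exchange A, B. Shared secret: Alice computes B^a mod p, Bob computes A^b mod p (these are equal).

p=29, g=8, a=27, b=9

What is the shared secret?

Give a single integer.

A = 8^27 mod 29  (bits of 27 = 11011)
  bit 0 = 1: r = r^2 * 8 mod 29 = 1^2 * 8 = 1*8 = 8
  bit 1 = 1: r = r^2 * 8 mod 29 = 8^2 * 8 = 6*8 = 19
  bit 2 = 0: r = r^2 mod 29 = 19^2 = 13
  bit 3 = 1: r = r^2 * 8 mod 29 = 13^2 * 8 = 24*8 = 18
  bit 4 = 1: r = r^2 * 8 mod 29 = 18^2 * 8 = 5*8 = 11
  -> A = 11
B = 8^9 mod 29  (bits of 9 = 1001)
  bit 0 = 1: r = r^2 * 8 mod 29 = 1^2 * 8 = 1*8 = 8
  bit 1 = 0: r = r^2 mod 29 = 8^2 = 6
  bit 2 = 0: r = r^2 mod 29 = 6^2 = 7
  bit 3 = 1: r = r^2 * 8 mod 29 = 7^2 * 8 = 20*8 = 15
  -> B = 15
s = B^a = 15^27 mod 29  (bits of 27 = 11011)
  bit 0 = 1: r = r^2 * 15 mod 29 = 1^2 * 15 = 1*15 = 15
  bit 1 = 1: r = r^2 * 15 mod 29 = 15^2 * 15 = 22*15 = 11
  bit 2 = 0: r = r^2 mod 29 = 11^2 = 5
  bit 3 = 1: r = r^2 * 15 mod 29 = 5^2 * 15 = 25*15 = 27
  bit 4 = 1: r = r^2 * 15 mod 29 = 27^2 * 15 = 4*15 = 2
  -> s = B^a = 2

Answer: 2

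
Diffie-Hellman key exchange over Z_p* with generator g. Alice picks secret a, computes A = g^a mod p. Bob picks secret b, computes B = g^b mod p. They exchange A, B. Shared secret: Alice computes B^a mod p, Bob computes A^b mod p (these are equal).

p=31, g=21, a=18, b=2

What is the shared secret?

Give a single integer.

A = 21^18 mod 31  (bits of 18 = 10010)
  bit 0 = 1: r = r^2 * 21 mod 31 = 1^2 * 21 = 1*21 = 21
  bit 1 = 0: r = r^2 mod 31 = 21^2 = 7
  bit 2 = 0: r = r^2 mod 31 = 7^2 = 18
  bit 3 = 1: r = r^2 * 21 mod 31 = 18^2 * 21 = 14*21 = 15
  bit 4 = 0: r = r^2 mod 31 = 15^2 = 8
  -> A = 8
B = 21^2 mod 31  (bits of 2 = 10)
  bit 0 = 1: r = r^2 * 21 mod 31 = 1^2 * 21 = 1*21 = 21
  bit 1 = 0: r = r^2 mod 31 = 21^2 = 7
  -> B = 7
s = B^a = 7^18 mod 31  (bits of 18 = 10010)
  bit 0 = 1: r = r^2 * 7 mod 31 = 1^2 * 7 = 1*7 = 7
  bit 1 = 0: r = r^2 mod 31 = 7^2 = 18
  bit 2 = 0: r = r^2 mod 31 = 18^2 = 14
  bit 3 = 1: r = r^2 * 7 mod 31 = 14^2 * 7 = 10*7 = 8
  bit 4 = 0: r = r^2 mod 31 = 8^2 = 2
  -> s = B^a = 2

Answer: 2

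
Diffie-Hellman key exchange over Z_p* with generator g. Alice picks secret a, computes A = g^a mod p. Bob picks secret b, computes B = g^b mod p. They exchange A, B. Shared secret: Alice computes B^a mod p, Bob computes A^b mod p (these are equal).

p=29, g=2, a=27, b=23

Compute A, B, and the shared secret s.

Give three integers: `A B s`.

A = 2^27 mod 29  (bits of 27 = 11011)
  bit 0 = 1: r = r^2 * 2 mod 29 = 1^2 * 2 = 1*2 = 2
  bit 1 = 1: r = r^2 * 2 mod 29 = 2^2 * 2 = 4*2 = 8
  bit 2 = 0: r = r^2 mod 29 = 8^2 = 6
  bit 3 = 1: r = r^2 * 2 mod 29 = 6^2 * 2 = 7*2 = 14
  bit 4 = 1: r = r^2 * 2 mod 29 = 14^2 * 2 = 22*2 = 15
  -> A = 15
B = 2^23 mod 29  (bits of 23 = 10111)
  bit 0 = 1: r = r^2 * 2 mod 29 = 1^2 * 2 = 1*2 = 2
  bit 1 = 0: r = r^2 mod 29 = 2^2 = 4
  bit 2 = 1: r = r^2 * 2 mod 29 = 4^2 * 2 = 16*2 = 3
  bit 3 = 1: r = r^2 * 2 mod 29 = 3^2 * 2 = 9*2 = 18
  bit 4 = 1: r = r^2 * 2 mod 29 = 18^2 * 2 = 5*2 = 10
  -> B = 10
s = B^a = 10^27 mod 29  (bits of 27 = 11011)
  bit 0 = 1: r = r^2 * 10 mod 29 = 1^2 * 10 = 1*10 = 10
  bit 1 = 1: r = r^2 * 10 mod 29 = 10^2 * 10 = 13*10 = 14
  bit 2 = 0: r = r^2 mod 29 = 14^2 = 22
  bit 3 = 1: r = r^2 * 10 mod 29 = 22^2 * 10 = 20*10 = 26
  bit 4 = 1: r = r^2 * 10 mod 29 = 26^2 * 10 = 9*10 = 3
  -> s = B^a = 3

Answer: 15 10 3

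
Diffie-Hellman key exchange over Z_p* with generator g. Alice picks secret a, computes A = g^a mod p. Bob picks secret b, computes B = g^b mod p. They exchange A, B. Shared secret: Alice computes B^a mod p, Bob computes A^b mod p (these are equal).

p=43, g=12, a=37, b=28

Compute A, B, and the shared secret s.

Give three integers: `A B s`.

Answer: 19 6 6

Derivation:
A = 12^37 mod 43  (bits of 37 = 100101)
  bit 0 = 1: r = r^2 * 12 mod 43 = 1^2 * 12 = 1*12 = 12
  bit 1 = 0: r = r^2 mod 43 = 12^2 = 15
  bit 2 = 0: r = r^2 mod 43 = 15^2 = 10
  bit 3 = 1: r = r^2 * 12 mod 43 = 10^2 * 12 = 14*12 = 39
  bit 4 = 0: r = r^2 mod 43 = 39^2 = 16
  bit 5 = 1: r = r^2 * 12 mod 43 = 16^2 * 12 = 41*12 = 19
  -> A = 19
B = 12^28 mod 43  (bits of 28 = 11100)
  bit 0 = 1: r = r^2 * 12 mod 43 = 1^2 * 12 = 1*12 = 12
  bit 1 = 1: r = r^2 * 12 mod 43 = 12^2 * 12 = 15*12 = 8
  bit 2 = 1: r = r^2 * 12 mod 43 = 8^2 * 12 = 21*12 = 37
  bit 3 = 0: r = r^2 mod 43 = 37^2 = 36
  bit 4 = 0: r = r^2 mod 43 = 36^2 = 6
  -> B = 6
s = B^a = 6^37 mod 43  (bits of 37 = 100101)
  bit 0 = 1: r = r^2 * 6 mod 43 = 1^2 * 6 = 1*6 = 6
  bit 1 = 0: r = r^2 mod 43 = 6^2 = 36
  bit 2 = 0: r = r^2 mod 43 = 36^2 = 6
  bit 3 = 1: r = r^2 * 6 mod 43 = 6^2 * 6 = 36*6 = 1
  bit 4 = 0: r = r^2 mod 43 = 1^2 = 1
  bit 5 = 1: r = r^2 * 6 mod 43 = 1^2 * 6 = 1*6 = 6
  -> s = B^a = 6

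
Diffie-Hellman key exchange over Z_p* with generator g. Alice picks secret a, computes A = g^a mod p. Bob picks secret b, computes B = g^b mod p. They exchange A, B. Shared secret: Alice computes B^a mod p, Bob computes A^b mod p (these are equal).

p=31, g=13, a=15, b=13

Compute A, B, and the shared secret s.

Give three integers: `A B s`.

A = 13^15 mod 31  (bits of 15 = 1111)
  bit 0 = 1: r = r^2 * 13 mod 31 = 1^2 * 13 = 1*13 = 13
  bit 1 = 1: r = r^2 * 13 mod 31 = 13^2 * 13 = 14*13 = 27
  bit 2 = 1: r = r^2 * 13 mod 31 = 27^2 * 13 = 16*13 = 22
  bit 3 = 1: r = r^2 * 13 mod 31 = 22^2 * 13 = 19*13 = 30
  -> A = 30
B = 13^13 mod 31  (bits of 13 = 1101)
  bit 0 = 1: r = r^2 * 13 mod 31 = 1^2 * 13 = 1*13 = 13
  bit 1 = 1: r = r^2 * 13 mod 31 = 13^2 * 13 = 14*13 = 27
  bit 2 = 0: r = r^2 mod 31 = 27^2 = 16
  bit 3 = 1: r = r^2 * 13 mod 31 = 16^2 * 13 = 8*13 = 11
  -> B = 11
s = B^a = 11^15 mod 31  (bits of 15 = 1111)
  bit 0 = 1: r = r^2 * 11 mod 31 = 1^2 * 11 = 1*11 = 11
  bit 1 = 1: r = r^2 * 11 mod 31 = 11^2 * 11 = 28*11 = 29
  bit 2 = 1: r = r^2 * 11 mod 31 = 29^2 * 11 = 4*11 = 13
  bit 3 = 1: r = r^2 * 11 mod 31 = 13^2 * 11 = 14*11 = 30
  -> s = B^a = 30

Answer: 30 11 30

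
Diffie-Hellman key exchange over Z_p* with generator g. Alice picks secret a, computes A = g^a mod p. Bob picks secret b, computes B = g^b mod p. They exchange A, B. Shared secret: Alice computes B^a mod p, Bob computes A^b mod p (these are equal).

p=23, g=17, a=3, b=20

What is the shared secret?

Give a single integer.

Answer: 2

Derivation:
A = 17^3 mod 23  (bits of 3 = 11)
  bit 0 = 1: r = r^2 * 17 mod 23 = 1^2 * 17 = 1*17 = 17
  bit 1 = 1: r = r^2 * 17 mod 23 = 17^2 * 17 = 13*17 = 14
  -> A = 14
B = 17^20 mod 23  (bits of 20 = 10100)
  bit 0 = 1: r = r^2 * 17 mod 23 = 1^2 * 17 = 1*17 = 17
  bit 1 = 0: r = r^2 mod 23 = 17^2 = 13
  bit 2 = 1: r = r^2 * 17 mod 23 = 13^2 * 17 = 8*17 = 21
  bit 3 = 0: r = r^2 mod 23 = 21^2 = 4
  bit 4 = 0: r = r^2 mod 23 = 4^2 = 16
  -> B = 16
s = B^a = 16^3 mod 23  (bits of 3 = 11)
  bit 0 = 1: r = r^2 * 16 mod 23 = 1^2 * 16 = 1*16 = 16
  bit 1 = 1: r = r^2 * 16 mod 23 = 16^2 * 16 = 3*16 = 2
  -> s = B^a = 2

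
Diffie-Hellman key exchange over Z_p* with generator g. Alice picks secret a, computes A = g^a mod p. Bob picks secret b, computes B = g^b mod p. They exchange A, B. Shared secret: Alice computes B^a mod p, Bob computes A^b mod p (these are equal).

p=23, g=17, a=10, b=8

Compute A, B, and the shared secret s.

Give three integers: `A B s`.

Answer: 4 18 9

Derivation:
A = 17^10 mod 23  (bits of 10 = 1010)
  bit 0 = 1: r = r^2 * 17 mod 23 = 1^2 * 17 = 1*17 = 17
  bit 1 = 0: r = r^2 mod 23 = 17^2 = 13
  bit 2 = 1: r = r^2 * 17 mod 23 = 13^2 * 17 = 8*17 = 21
  bit 3 = 0: r = r^2 mod 23 = 21^2 = 4
  -> A = 4
B = 17^8 mod 23  (bits of 8 = 1000)
  bit 0 = 1: r = r^2 * 17 mod 23 = 1^2 * 17 = 1*17 = 17
  bit 1 = 0: r = r^2 mod 23 = 17^2 = 13
  bit 2 = 0: r = r^2 mod 23 = 13^2 = 8
  bit 3 = 0: r = r^2 mod 23 = 8^2 = 18
  -> B = 18
s = B^a = 18^10 mod 23  (bits of 10 = 1010)
  bit 0 = 1: r = r^2 * 18 mod 23 = 1^2 * 18 = 1*18 = 18
  bit 1 = 0: r = r^2 mod 23 = 18^2 = 2
  bit 2 = 1: r = r^2 * 18 mod 23 = 2^2 * 18 = 4*18 = 3
  bit 3 = 0: r = r^2 mod 23 = 3^2 = 9
  -> s = B^a = 9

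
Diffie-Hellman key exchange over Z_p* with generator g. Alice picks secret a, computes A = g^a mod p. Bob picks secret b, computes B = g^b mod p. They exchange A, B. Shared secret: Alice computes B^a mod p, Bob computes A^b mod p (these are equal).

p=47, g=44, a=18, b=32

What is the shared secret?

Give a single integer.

Answer: 3

Derivation:
A = 44^18 mod 47  (bits of 18 = 10010)
  bit 0 = 1: r = r^2 * 44 mod 47 = 1^2 * 44 = 1*44 = 44
  bit 1 = 0: r = r^2 mod 47 = 44^2 = 9
  bit 2 = 0: r = r^2 mod 47 = 9^2 = 34
  bit 3 = 1: r = r^2 * 44 mod 47 = 34^2 * 44 = 28*44 = 10
  bit 4 = 0: r = r^2 mod 47 = 10^2 = 6
  -> A = 6
B = 44^32 mod 47  (bits of 32 = 100000)
  bit 0 = 1: r = r^2 * 44 mod 47 = 1^2 * 44 = 1*44 = 44
  bit 1 = 0: r = r^2 mod 47 = 44^2 = 9
  bit 2 = 0: r = r^2 mod 47 = 9^2 = 34
  bit 3 = 0: r = r^2 mod 47 = 34^2 = 28
  bit 4 = 0: r = r^2 mod 47 = 28^2 = 32
  bit 5 = 0: r = r^2 mod 47 = 32^2 = 37
  -> B = 37
s = B^a = 37^18 mod 47  (bits of 18 = 10010)
  bit 0 = 1: r = r^2 * 37 mod 47 = 1^2 * 37 = 1*37 = 37
  bit 1 = 0: r = r^2 mod 47 = 37^2 = 6
  bit 2 = 0: r = r^2 mod 47 = 6^2 = 36
  bit 3 = 1: r = r^2 * 37 mod 47 = 36^2 * 37 = 27*37 = 12
  bit 4 = 0: r = r^2 mod 47 = 12^2 = 3
  -> s = B^a = 3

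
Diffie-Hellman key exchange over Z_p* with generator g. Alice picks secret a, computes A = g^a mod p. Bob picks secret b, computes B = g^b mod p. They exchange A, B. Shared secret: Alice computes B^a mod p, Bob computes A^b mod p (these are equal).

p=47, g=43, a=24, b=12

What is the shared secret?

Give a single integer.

Answer: 2

Derivation:
A = 43^24 mod 47  (bits of 24 = 11000)
  bit 0 = 1: r = r^2 * 43 mod 47 = 1^2 * 43 = 1*43 = 43
  bit 1 = 1: r = r^2 * 43 mod 47 = 43^2 * 43 = 16*43 = 30
  bit 2 = 0: r = r^2 mod 47 = 30^2 = 7
  bit 3 = 0: r = r^2 mod 47 = 7^2 = 2
  bit 4 = 0: r = r^2 mod 47 = 2^2 = 4
  -> A = 4
B = 43^12 mod 47  (bits of 12 = 1100)
  bit 0 = 1: r = r^2 * 43 mod 47 = 1^2 * 43 = 1*43 = 43
  bit 1 = 1: r = r^2 * 43 mod 47 = 43^2 * 43 = 16*43 = 30
  bit 2 = 0: r = r^2 mod 47 = 30^2 = 7
  bit 3 = 0: r = r^2 mod 47 = 7^2 = 2
  -> B = 2
s = B^a = 2^24 mod 47  (bits of 24 = 11000)
  bit 0 = 1: r = r^2 * 2 mod 47 = 1^2 * 2 = 1*2 = 2
  bit 1 = 1: r = r^2 * 2 mod 47 = 2^2 * 2 = 4*2 = 8
  bit 2 = 0: r = r^2 mod 47 = 8^2 = 17
  bit 3 = 0: r = r^2 mod 47 = 17^2 = 7
  bit 4 = 0: r = r^2 mod 47 = 7^2 = 2
  -> s = B^a = 2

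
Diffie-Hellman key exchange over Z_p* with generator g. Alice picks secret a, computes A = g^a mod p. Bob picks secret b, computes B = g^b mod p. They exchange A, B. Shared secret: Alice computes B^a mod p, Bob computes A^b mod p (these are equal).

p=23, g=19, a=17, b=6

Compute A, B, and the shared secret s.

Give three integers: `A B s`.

A = 19^17 mod 23  (bits of 17 = 10001)
  bit 0 = 1: r = r^2 * 19 mod 23 = 1^2 * 19 = 1*19 = 19
  bit 1 = 0: r = r^2 mod 23 = 19^2 = 16
  bit 2 = 0: r = r^2 mod 23 = 16^2 = 3
  bit 3 = 0: r = r^2 mod 23 = 3^2 = 9
  bit 4 = 1: r = r^2 * 19 mod 23 = 9^2 * 19 = 12*19 = 21
  -> A = 21
B = 19^6 mod 23  (bits of 6 = 110)
  bit 0 = 1: r = r^2 * 19 mod 23 = 1^2 * 19 = 1*19 = 19
  bit 1 = 1: r = r^2 * 19 mod 23 = 19^2 * 19 = 16*19 = 5
  bit 2 = 0: r = r^2 mod 23 = 5^2 = 2
  -> B = 2
s = B^a = 2^17 mod 23  (bits of 17 = 10001)
  bit 0 = 1: r = r^2 * 2 mod 23 = 1^2 * 2 = 1*2 = 2
  bit 1 = 0: r = r^2 mod 23 = 2^2 = 4
  bit 2 = 0: r = r^2 mod 23 = 4^2 = 16
  bit 3 = 0: r = r^2 mod 23 = 16^2 = 3
  bit 4 = 1: r = r^2 * 2 mod 23 = 3^2 * 2 = 9*2 = 18
  -> s = B^a = 18

Answer: 21 2 18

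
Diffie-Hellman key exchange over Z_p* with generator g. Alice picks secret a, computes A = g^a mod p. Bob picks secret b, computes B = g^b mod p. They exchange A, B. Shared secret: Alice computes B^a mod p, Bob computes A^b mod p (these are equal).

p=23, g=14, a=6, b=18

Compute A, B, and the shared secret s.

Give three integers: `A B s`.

A = 14^6 mod 23  (bits of 6 = 110)
  bit 0 = 1: r = r^2 * 14 mod 23 = 1^2 * 14 = 1*14 = 14
  bit 1 = 1: r = r^2 * 14 mod 23 = 14^2 * 14 = 12*14 = 7
  bit 2 = 0: r = r^2 mod 23 = 7^2 = 3
  -> A = 3
B = 14^18 mod 23  (bits of 18 = 10010)
  bit 0 = 1: r = r^2 * 14 mod 23 = 1^2 * 14 = 1*14 = 14
  bit 1 = 0: r = r^2 mod 23 = 14^2 = 12
  bit 2 = 0: r = r^2 mod 23 = 12^2 = 6
  bit 3 = 1: r = r^2 * 14 mod 23 = 6^2 * 14 = 13*14 = 21
  bit 4 = 0: r = r^2 mod 23 = 21^2 = 4
  -> B = 4
s = B^a = 4^6 mod 23  (bits of 6 = 110)
  bit 0 = 1: r = r^2 * 4 mod 23 = 1^2 * 4 = 1*4 = 4
  bit 1 = 1: r = r^2 * 4 mod 23 = 4^2 * 4 = 16*4 = 18
  bit 2 = 0: r = r^2 mod 23 = 18^2 = 2
  -> s = B^a = 2

Answer: 3 4 2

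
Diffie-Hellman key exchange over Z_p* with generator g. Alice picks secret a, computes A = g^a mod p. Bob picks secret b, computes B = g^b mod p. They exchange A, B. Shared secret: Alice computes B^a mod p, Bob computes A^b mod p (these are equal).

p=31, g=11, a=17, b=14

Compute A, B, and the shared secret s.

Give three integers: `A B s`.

A = 11^17 mod 31  (bits of 17 = 10001)
  bit 0 = 1: r = r^2 * 11 mod 31 = 1^2 * 11 = 1*11 = 11
  bit 1 = 0: r = r^2 mod 31 = 11^2 = 28
  bit 2 = 0: r = r^2 mod 31 = 28^2 = 9
  bit 3 = 0: r = r^2 mod 31 = 9^2 = 19
  bit 4 = 1: r = r^2 * 11 mod 31 = 19^2 * 11 = 20*11 = 3
  -> A = 3
B = 11^14 mod 31  (bits of 14 = 1110)
  bit 0 = 1: r = r^2 * 11 mod 31 = 1^2 * 11 = 1*11 = 11
  bit 1 = 1: r = r^2 * 11 mod 31 = 11^2 * 11 = 28*11 = 29
  bit 2 = 1: r = r^2 * 11 mod 31 = 29^2 * 11 = 4*11 = 13
  bit 3 = 0: r = r^2 mod 31 = 13^2 = 14
  -> B = 14
s = B^a = 14^17 mod 31  (bits of 17 = 10001)
  bit 0 = 1: r = r^2 * 14 mod 31 = 1^2 * 14 = 1*14 = 14
  bit 1 = 0: r = r^2 mod 31 = 14^2 = 10
  bit 2 = 0: r = r^2 mod 31 = 10^2 = 7
  bit 3 = 0: r = r^2 mod 31 = 7^2 = 18
  bit 4 = 1: r = r^2 * 14 mod 31 = 18^2 * 14 = 14*14 = 10
  -> s = B^a = 10

Answer: 3 14 10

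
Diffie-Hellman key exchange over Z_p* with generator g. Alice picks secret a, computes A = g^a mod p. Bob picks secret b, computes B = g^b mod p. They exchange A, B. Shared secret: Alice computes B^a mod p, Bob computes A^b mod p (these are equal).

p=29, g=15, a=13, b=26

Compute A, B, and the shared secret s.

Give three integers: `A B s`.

A = 15^13 mod 29  (bits of 13 = 1101)
  bit 0 = 1: r = r^2 * 15 mod 29 = 1^2 * 15 = 1*15 = 15
  bit 1 = 1: r = r^2 * 15 mod 29 = 15^2 * 15 = 22*15 = 11
  bit 2 = 0: r = r^2 mod 29 = 11^2 = 5
  bit 3 = 1: r = r^2 * 15 mod 29 = 5^2 * 15 = 25*15 = 27
  -> A = 27
B = 15^26 mod 29  (bits of 26 = 11010)
  bit 0 = 1: r = r^2 * 15 mod 29 = 1^2 * 15 = 1*15 = 15
  bit 1 = 1: r = r^2 * 15 mod 29 = 15^2 * 15 = 22*15 = 11
  bit 2 = 0: r = r^2 mod 29 = 11^2 = 5
  bit 3 = 1: r = r^2 * 15 mod 29 = 5^2 * 15 = 25*15 = 27
  bit 4 = 0: r = r^2 mod 29 = 27^2 = 4
  -> B = 4
s = B^a = 4^13 mod 29  (bits of 13 = 1101)
  bit 0 = 1: r = r^2 * 4 mod 29 = 1^2 * 4 = 1*4 = 4
  bit 1 = 1: r = r^2 * 4 mod 29 = 4^2 * 4 = 16*4 = 6
  bit 2 = 0: r = r^2 mod 29 = 6^2 = 7
  bit 3 = 1: r = r^2 * 4 mod 29 = 7^2 * 4 = 20*4 = 22
  -> s = B^a = 22

Answer: 27 4 22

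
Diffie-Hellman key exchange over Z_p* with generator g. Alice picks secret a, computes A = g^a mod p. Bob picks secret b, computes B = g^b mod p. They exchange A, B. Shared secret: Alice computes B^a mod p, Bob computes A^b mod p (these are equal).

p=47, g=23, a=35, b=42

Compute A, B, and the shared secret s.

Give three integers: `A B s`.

Answer: 20 16 4

Derivation:
A = 23^35 mod 47  (bits of 35 = 100011)
  bit 0 = 1: r = r^2 * 23 mod 47 = 1^2 * 23 = 1*23 = 23
  bit 1 = 0: r = r^2 mod 47 = 23^2 = 12
  bit 2 = 0: r = r^2 mod 47 = 12^2 = 3
  bit 3 = 0: r = r^2 mod 47 = 3^2 = 9
  bit 4 = 1: r = r^2 * 23 mod 47 = 9^2 * 23 = 34*23 = 30
  bit 5 = 1: r = r^2 * 23 mod 47 = 30^2 * 23 = 7*23 = 20
  -> A = 20
B = 23^42 mod 47  (bits of 42 = 101010)
  bit 0 = 1: r = r^2 * 23 mod 47 = 1^2 * 23 = 1*23 = 23
  bit 1 = 0: r = r^2 mod 47 = 23^2 = 12
  bit 2 = 1: r = r^2 * 23 mod 47 = 12^2 * 23 = 3*23 = 22
  bit 3 = 0: r = r^2 mod 47 = 22^2 = 14
  bit 4 = 1: r = r^2 * 23 mod 47 = 14^2 * 23 = 8*23 = 43
  bit 5 = 0: r = r^2 mod 47 = 43^2 = 16
  -> B = 16
s = B^a = 16^35 mod 47  (bits of 35 = 100011)
  bit 0 = 1: r = r^2 * 16 mod 47 = 1^2 * 16 = 1*16 = 16
  bit 1 = 0: r = r^2 mod 47 = 16^2 = 21
  bit 2 = 0: r = r^2 mod 47 = 21^2 = 18
  bit 3 = 0: r = r^2 mod 47 = 18^2 = 42
  bit 4 = 1: r = r^2 * 16 mod 47 = 42^2 * 16 = 25*16 = 24
  bit 5 = 1: r = r^2 * 16 mod 47 = 24^2 * 16 = 12*16 = 4
  -> s = B^a = 4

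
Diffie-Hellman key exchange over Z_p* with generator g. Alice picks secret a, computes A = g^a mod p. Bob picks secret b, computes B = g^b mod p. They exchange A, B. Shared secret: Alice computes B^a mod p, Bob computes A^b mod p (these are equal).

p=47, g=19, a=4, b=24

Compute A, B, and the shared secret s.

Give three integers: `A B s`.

A = 19^4 mod 47  (bits of 4 = 100)
  bit 0 = 1: r = r^2 * 19 mod 47 = 1^2 * 19 = 1*19 = 19
  bit 1 = 0: r = r^2 mod 47 = 19^2 = 32
  bit 2 = 0: r = r^2 mod 47 = 32^2 = 37
  -> A = 37
B = 19^24 mod 47  (bits of 24 = 11000)
  bit 0 = 1: r = r^2 * 19 mod 47 = 1^2 * 19 = 1*19 = 19
  bit 1 = 1: r = r^2 * 19 mod 47 = 19^2 * 19 = 32*19 = 44
  bit 2 = 0: r = r^2 mod 47 = 44^2 = 9
  bit 3 = 0: r = r^2 mod 47 = 9^2 = 34
  bit 4 = 0: r = r^2 mod 47 = 34^2 = 28
  -> B = 28
s = B^a = 28^4 mod 47  (bits of 4 = 100)
  bit 0 = 1: r = r^2 * 28 mod 47 = 1^2 * 28 = 1*28 = 28
  bit 1 = 0: r = r^2 mod 47 = 28^2 = 32
  bit 2 = 0: r = r^2 mod 47 = 32^2 = 37
  -> s = B^a = 37

Answer: 37 28 37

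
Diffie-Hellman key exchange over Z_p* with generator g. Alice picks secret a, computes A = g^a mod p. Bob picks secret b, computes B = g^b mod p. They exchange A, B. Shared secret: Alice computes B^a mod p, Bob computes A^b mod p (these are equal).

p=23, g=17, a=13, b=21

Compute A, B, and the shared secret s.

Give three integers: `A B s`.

A = 17^13 mod 23  (bits of 13 = 1101)
  bit 0 = 1: r = r^2 * 17 mod 23 = 1^2 * 17 = 1*17 = 17
  bit 1 = 1: r = r^2 * 17 mod 23 = 17^2 * 17 = 13*17 = 14
  bit 2 = 0: r = r^2 mod 23 = 14^2 = 12
  bit 3 = 1: r = r^2 * 17 mod 23 = 12^2 * 17 = 6*17 = 10
  -> A = 10
B = 17^21 mod 23  (bits of 21 = 10101)
  bit 0 = 1: r = r^2 * 17 mod 23 = 1^2 * 17 = 1*17 = 17
  bit 1 = 0: r = r^2 mod 23 = 17^2 = 13
  bit 2 = 1: r = r^2 * 17 mod 23 = 13^2 * 17 = 8*17 = 21
  bit 3 = 0: r = r^2 mod 23 = 21^2 = 4
  bit 4 = 1: r = r^2 * 17 mod 23 = 4^2 * 17 = 16*17 = 19
  -> B = 19
s = B^a = 19^13 mod 23  (bits of 13 = 1101)
  bit 0 = 1: r = r^2 * 19 mod 23 = 1^2 * 19 = 1*19 = 19
  bit 1 = 1: r = r^2 * 19 mod 23 = 19^2 * 19 = 16*19 = 5
  bit 2 = 0: r = r^2 mod 23 = 5^2 = 2
  bit 3 = 1: r = r^2 * 19 mod 23 = 2^2 * 19 = 4*19 = 7
  -> s = B^a = 7

Answer: 10 19 7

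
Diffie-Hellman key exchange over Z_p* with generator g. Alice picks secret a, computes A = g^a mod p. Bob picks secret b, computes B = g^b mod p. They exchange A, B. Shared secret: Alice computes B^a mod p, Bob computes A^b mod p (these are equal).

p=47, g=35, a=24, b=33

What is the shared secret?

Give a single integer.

A = 35^24 mod 47  (bits of 24 = 11000)
  bit 0 = 1: r = r^2 * 35 mod 47 = 1^2 * 35 = 1*35 = 35
  bit 1 = 1: r = r^2 * 35 mod 47 = 35^2 * 35 = 3*35 = 11
  bit 2 = 0: r = r^2 mod 47 = 11^2 = 27
  bit 3 = 0: r = r^2 mod 47 = 27^2 = 24
  bit 4 = 0: r = r^2 mod 47 = 24^2 = 12
  -> A = 12
B = 35^33 mod 47  (bits of 33 = 100001)
  bit 0 = 1: r = r^2 * 35 mod 47 = 1^2 * 35 = 1*35 = 35
  bit 1 = 0: r = r^2 mod 47 = 35^2 = 3
  bit 2 = 0: r = r^2 mod 47 = 3^2 = 9
  bit 3 = 0: r = r^2 mod 47 = 9^2 = 34
  bit 4 = 0: r = r^2 mod 47 = 34^2 = 28
  bit 5 = 1: r = r^2 * 35 mod 47 = 28^2 * 35 = 32*35 = 39
  -> B = 39
s = B^a = 39^24 mod 47  (bits of 24 = 11000)
  bit 0 = 1: r = r^2 * 39 mod 47 = 1^2 * 39 = 1*39 = 39
  bit 1 = 1: r = r^2 * 39 mod 47 = 39^2 * 39 = 17*39 = 5
  bit 2 = 0: r = r^2 mod 47 = 5^2 = 25
  bit 3 = 0: r = r^2 mod 47 = 25^2 = 14
  bit 4 = 0: r = r^2 mod 47 = 14^2 = 8
  -> s = B^a = 8

Answer: 8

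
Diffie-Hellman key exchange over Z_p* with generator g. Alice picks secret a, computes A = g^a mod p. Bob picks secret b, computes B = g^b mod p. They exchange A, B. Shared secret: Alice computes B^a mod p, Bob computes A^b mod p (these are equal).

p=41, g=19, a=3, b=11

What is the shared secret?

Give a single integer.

Answer: 26

Derivation:
A = 19^3 mod 41  (bits of 3 = 11)
  bit 0 = 1: r = r^2 * 19 mod 41 = 1^2 * 19 = 1*19 = 19
  bit 1 = 1: r = r^2 * 19 mod 41 = 19^2 * 19 = 33*19 = 12
  -> A = 12
B = 19^11 mod 41  (bits of 11 = 1011)
  bit 0 = 1: r = r^2 * 19 mod 41 = 1^2 * 19 = 1*19 = 19
  bit 1 = 0: r = r^2 mod 41 = 19^2 = 33
  bit 2 = 1: r = r^2 * 19 mod 41 = 33^2 * 19 = 23*19 = 27
  bit 3 = 1: r = r^2 * 19 mod 41 = 27^2 * 19 = 32*19 = 34
  -> B = 34
s = B^a = 34^3 mod 41  (bits of 3 = 11)
  bit 0 = 1: r = r^2 * 34 mod 41 = 1^2 * 34 = 1*34 = 34
  bit 1 = 1: r = r^2 * 34 mod 41 = 34^2 * 34 = 8*34 = 26
  -> s = B^a = 26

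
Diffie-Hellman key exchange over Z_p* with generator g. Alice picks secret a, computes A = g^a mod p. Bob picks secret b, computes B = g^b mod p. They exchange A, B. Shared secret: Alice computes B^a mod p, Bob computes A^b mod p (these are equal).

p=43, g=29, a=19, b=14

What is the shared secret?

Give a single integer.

A = 29^19 mod 43  (bits of 19 = 10011)
  bit 0 = 1: r = r^2 * 29 mod 43 = 1^2 * 29 = 1*29 = 29
  bit 1 = 0: r = r^2 mod 43 = 29^2 = 24
  bit 2 = 0: r = r^2 mod 43 = 24^2 = 17
  bit 3 = 1: r = r^2 * 29 mod 43 = 17^2 * 29 = 31*29 = 39
  bit 4 = 1: r = r^2 * 29 mod 43 = 39^2 * 29 = 16*29 = 34
  -> A = 34
B = 29^14 mod 43  (bits of 14 = 1110)
  bit 0 = 1: r = r^2 * 29 mod 43 = 1^2 * 29 = 1*29 = 29
  bit 1 = 1: r = r^2 * 29 mod 43 = 29^2 * 29 = 24*29 = 8
  bit 2 = 1: r = r^2 * 29 mod 43 = 8^2 * 29 = 21*29 = 7
  bit 3 = 0: r = r^2 mod 43 = 7^2 = 6
  -> B = 6
s = B^a = 6^19 mod 43  (bits of 19 = 10011)
  bit 0 = 1: r = r^2 * 6 mod 43 = 1^2 * 6 = 1*6 = 6
  bit 1 = 0: r = r^2 mod 43 = 6^2 = 36
  bit 2 = 0: r = r^2 mod 43 = 36^2 = 6
  bit 3 = 1: r = r^2 * 6 mod 43 = 6^2 * 6 = 36*6 = 1
  bit 4 = 1: r = r^2 * 6 mod 43 = 1^2 * 6 = 1*6 = 6
  -> s = B^a = 6

Answer: 6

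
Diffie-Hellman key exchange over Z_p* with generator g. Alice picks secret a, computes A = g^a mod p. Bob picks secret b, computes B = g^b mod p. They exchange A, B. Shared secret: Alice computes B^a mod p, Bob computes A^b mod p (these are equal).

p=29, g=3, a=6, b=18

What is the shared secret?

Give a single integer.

A = 3^6 mod 29  (bits of 6 = 110)
  bit 0 = 1: r = r^2 * 3 mod 29 = 1^2 * 3 = 1*3 = 3
  bit 1 = 1: r = r^2 * 3 mod 29 = 3^2 * 3 = 9*3 = 27
  bit 2 = 0: r = r^2 mod 29 = 27^2 = 4
  -> A = 4
B = 3^18 mod 29  (bits of 18 = 10010)
  bit 0 = 1: r = r^2 * 3 mod 29 = 1^2 * 3 = 1*3 = 3
  bit 1 = 0: r = r^2 mod 29 = 3^2 = 9
  bit 2 = 0: r = r^2 mod 29 = 9^2 = 23
  bit 3 = 1: r = r^2 * 3 mod 29 = 23^2 * 3 = 7*3 = 21
  bit 4 = 0: r = r^2 mod 29 = 21^2 = 6
  -> B = 6
s = B^a = 6^6 mod 29  (bits of 6 = 110)
  bit 0 = 1: r = r^2 * 6 mod 29 = 1^2 * 6 = 1*6 = 6
  bit 1 = 1: r = r^2 * 6 mod 29 = 6^2 * 6 = 7*6 = 13
  bit 2 = 0: r = r^2 mod 29 = 13^2 = 24
  -> s = B^a = 24

Answer: 24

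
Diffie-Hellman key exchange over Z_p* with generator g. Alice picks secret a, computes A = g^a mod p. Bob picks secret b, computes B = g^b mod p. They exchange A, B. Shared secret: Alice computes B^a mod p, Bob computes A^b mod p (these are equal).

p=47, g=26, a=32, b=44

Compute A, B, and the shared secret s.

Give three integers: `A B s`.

Answer: 8 34 36

Derivation:
A = 26^32 mod 47  (bits of 32 = 100000)
  bit 0 = 1: r = r^2 * 26 mod 47 = 1^2 * 26 = 1*26 = 26
  bit 1 = 0: r = r^2 mod 47 = 26^2 = 18
  bit 2 = 0: r = r^2 mod 47 = 18^2 = 42
  bit 3 = 0: r = r^2 mod 47 = 42^2 = 25
  bit 4 = 0: r = r^2 mod 47 = 25^2 = 14
  bit 5 = 0: r = r^2 mod 47 = 14^2 = 8
  -> A = 8
B = 26^44 mod 47  (bits of 44 = 101100)
  bit 0 = 1: r = r^2 * 26 mod 47 = 1^2 * 26 = 1*26 = 26
  bit 1 = 0: r = r^2 mod 47 = 26^2 = 18
  bit 2 = 1: r = r^2 * 26 mod 47 = 18^2 * 26 = 42*26 = 11
  bit 3 = 1: r = r^2 * 26 mod 47 = 11^2 * 26 = 27*26 = 44
  bit 4 = 0: r = r^2 mod 47 = 44^2 = 9
  bit 5 = 0: r = r^2 mod 47 = 9^2 = 34
  -> B = 34
s = B^a = 34^32 mod 47  (bits of 32 = 100000)
  bit 0 = 1: r = r^2 * 34 mod 47 = 1^2 * 34 = 1*34 = 34
  bit 1 = 0: r = r^2 mod 47 = 34^2 = 28
  bit 2 = 0: r = r^2 mod 47 = 28^2 = 32
  bit 3 = 0: r = r^2 mod 47 = 32^2 = 37
  bit 4 = 0: r = r^2 mod 47 = 37^2 = 6
  bit 5 = 0: r = r^2 mod 47 = 6^2 = 36
  -> s = B^a = 36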